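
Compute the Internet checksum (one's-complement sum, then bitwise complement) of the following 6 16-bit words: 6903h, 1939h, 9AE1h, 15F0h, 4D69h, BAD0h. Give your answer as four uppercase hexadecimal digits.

One's-complement addition (fold any carry out of bit 15 back into bit 0):
  0x6903 + 0x1939 = 0x0823C
  0x823C + 0x9AE1 = 0x11D1D → wrap carry → 0x1D1E
  0x1D1E + 0x15F0 = 0x0330E
  0x330E + 0x4D69 = 0x08077
  0x8077 + 0xBAD0 = 0x13B47 → wrap carry → 0x3B48
One's-complement sum = 0x3B48.
Checksum = ~0x3B48 & 0xFFFF = 0xC4B7.

C4B7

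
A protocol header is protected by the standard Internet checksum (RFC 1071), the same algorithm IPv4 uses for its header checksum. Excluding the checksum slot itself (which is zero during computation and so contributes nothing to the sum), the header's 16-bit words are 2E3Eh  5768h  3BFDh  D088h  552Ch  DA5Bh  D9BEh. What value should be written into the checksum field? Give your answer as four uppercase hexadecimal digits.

648C

One's-complement addition (fold any carry out of bit 15 back into bit 0):
  0x2E3E + 0x5768 = 0x085A6
  0x85A6 + 0x3BFD = 0x0C1A3
  0xC1A3 + 0xD088 = 0x1922B → wrap carry → 0x922C
  0x922C + 0x552C = 0x0E758
  0xE758 + 0xDA5B = 0x1C1B3 → wrap carry → 0xC1B4
  0xC1B4 + 0xD9BE = 0x19B72 → wrap carry → 0x9B73
One's-complement sum = 0x9B73.
Checksum = ~0x9B73 & 0xFFFF = 0x648C.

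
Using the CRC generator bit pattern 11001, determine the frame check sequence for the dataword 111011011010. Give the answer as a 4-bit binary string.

Append 4 zeros: 1110110110100000. Divide by 11001 (XOR where the leading bit is 1):
  pos 0: 11101 XOR 11001 = 00100
  pos 2: 10010 XOR 11001 = 01011
  pos 3: 10111 XOR 11001 = 01110
  pos 4: 11101 XOR 11001 = 00100
  pos 6: 10001 XOR 11001 = 01000
  pos 7: 10000 XOR 11001 = 01001
  pos 8: 10010 XOR 11001 = 01011
  pos 9: 10110 XOR 11001 = 01111
  pos 10: 11110 XOR 11001 = 00111
Remainder (last 4 bits) = 1110. This is the CRC / FCS.

1110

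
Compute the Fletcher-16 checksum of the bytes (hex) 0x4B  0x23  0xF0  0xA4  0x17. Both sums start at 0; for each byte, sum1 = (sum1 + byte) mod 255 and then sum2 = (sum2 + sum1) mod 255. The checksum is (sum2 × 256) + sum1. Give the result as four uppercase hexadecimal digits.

Running sums (mod 255):
  after byte 0 (0x4B): sum1=75, sum2=75
  after byte 1 (0x23): sum1=110, sum2=185
  after byte 2 (0xF0): sum1=95, sum2=25
  after byte 3 (0xA4): sum1=4, sum2=29
  after byte 4 (0x17): sum1=27, sum2=56
Checksum = sum2·256 + sum1 = 56·256 + 27 = 14363 = 0x381B.

381B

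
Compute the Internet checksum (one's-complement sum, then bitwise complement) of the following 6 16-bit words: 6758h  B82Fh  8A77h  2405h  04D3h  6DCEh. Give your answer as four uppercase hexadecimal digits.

BF59

One's-complement addition (fold any carry out of bit 15 back into bit 0):
  0x6758 + 0xB82F = 0x11F87 → wrap carry → 0x1F88
  0x1F88 + 0x8A77 = 0x0A9FF
  0xA9FF + 0x2405 = 0x0CE04
  0xCE04 + 0x04D3 = 0x0D2D7
  0xD2D7 + 0x6DCE = 0x140A5 → wrap carry → 0x40A6
One's-complement sum = 0x40A6.
Checksum = ~0x40A6 & 0xFFFF = 0xBF59.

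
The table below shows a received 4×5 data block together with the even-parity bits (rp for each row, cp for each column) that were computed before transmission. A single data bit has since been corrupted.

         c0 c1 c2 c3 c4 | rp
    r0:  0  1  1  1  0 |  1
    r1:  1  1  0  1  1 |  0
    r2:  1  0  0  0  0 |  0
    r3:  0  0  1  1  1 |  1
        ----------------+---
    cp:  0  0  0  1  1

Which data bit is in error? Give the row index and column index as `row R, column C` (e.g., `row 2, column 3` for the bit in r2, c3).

row 2, column 4

Recompute each row's even parity and compare to rp:
  r0: data parity 1, sent rp 1 → ok
  r1: data parity 0, sent rp 0 → ok
  r2: data parity 1, sent rp 0 → mismatch
  r3: data parity 1, sent rp 1 → ok
Recompute each column's even parity and compare to cp:
  c0: data parity 0, sent cp 0 → ok
  c1: data parity 0, sent cp 0 → ok
  c2: data parity 0, sent cp 0 → ok
  c3: data parity 1, sent cp 1 → ok
  c4: data parity 0, sent cp 1 → mismatch
Exactly one row (r2) and one column (c4) fail → the flipped bit is at their intersection.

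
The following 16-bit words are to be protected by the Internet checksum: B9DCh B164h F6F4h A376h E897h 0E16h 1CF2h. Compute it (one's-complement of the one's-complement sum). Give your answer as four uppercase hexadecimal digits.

E6B2

One's-complement addition (fold any carry out of bit 15 back into bit 0):
  0xB9DC + 0xB164 = 0x16B40 → wrap carry → 0x6B41
  0x6B41 + 0xF6F4 = 0x16235 → wrap carry → 0x6236
  0x6236 + 0xA376 = 0x105AC → wrap carry → 0x05AD
  0x05AD + 0xE897 = 0x0EE44
  0xEE44 + 0x0E16 = 0x0FC5A
  0xFC5A + 0x1CF2 = 0x1194C → wrap carry → 0x194D
One's-complement sum = 0x194D.
Checksum = ~0x194D & 0xFFFF = 0xE6B2.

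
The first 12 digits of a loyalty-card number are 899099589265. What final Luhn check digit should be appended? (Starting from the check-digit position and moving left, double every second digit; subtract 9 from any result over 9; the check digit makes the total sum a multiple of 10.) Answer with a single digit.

Partial digits right→left: 5 6 2 9 8 5 9 9 0 9 9 8
Double every second digit counting from the check-digit position (so the 1st, 3rd, 5th, ... of the partial from the right).
  doubled (with −9 where >9): 1 4 7 9 0 9 → sum 30
  kept as-is: 6 9 5 9 9 8 → sum 46
Total = 30 + 46 = 76.
Check digit = (10 − (76 mod 10)) mod 10 = 4.

4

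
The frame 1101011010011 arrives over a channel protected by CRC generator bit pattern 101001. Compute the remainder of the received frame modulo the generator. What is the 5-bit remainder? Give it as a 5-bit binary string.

Modulo-2 division of 1101011010011 by 101001:
  pos 0: 110101 XOR 101001 = 011100
  pos 1: 111001 XOR 101001 = 010000
  pos 2: 100000 XOR 101001 = 001001
  pos 4: 100110 XOR 101001 = 001111
  pos 6: 111101 XOR 101001 = 010100
  pos 7: 101001 XOR 101001 = 000000
Remainder = 00000 (zero — the frame passes the CRC check).

00000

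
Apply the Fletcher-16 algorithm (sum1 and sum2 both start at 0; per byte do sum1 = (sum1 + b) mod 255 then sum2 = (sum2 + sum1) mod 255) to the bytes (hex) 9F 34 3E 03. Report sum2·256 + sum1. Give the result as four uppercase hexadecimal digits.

Running sums (mod 255):
  after byte 0 (9F): sum1=159, sum2=159
  after byte 1 (34): sum1=211, sum2=115
  after byte 2 (3E): sum1=18, sum2=133
  after byte 3 (03): sum1=21, sum2=154
Checksum = sum2·256 + sum1 = 154·256 + 21 = 39445 = 0x9A15.

9A15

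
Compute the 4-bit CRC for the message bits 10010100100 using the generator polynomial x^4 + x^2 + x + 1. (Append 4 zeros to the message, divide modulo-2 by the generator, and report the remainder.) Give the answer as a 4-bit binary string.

Append 4 zeros: 100101001000000. Divide by 10111 (XOR where the leading bit is 1):
  pos 0: 10010 XOR 10111 = 00101
  pos 2: 10110 XOR 10111 = 00001
  pos 6: 10100 XOR 10111 = 00011
  pos 9: 11000 XOR 10111 = 01111
  pos 10: 11110 XOR 10111 = 01001
Remainder (last 4 bits) = 1001. This is the CRC / FCS.

1001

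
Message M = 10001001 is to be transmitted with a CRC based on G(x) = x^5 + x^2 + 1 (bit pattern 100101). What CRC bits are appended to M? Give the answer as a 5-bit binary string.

00110

Append 5 zeros: 1000100100000. Divide by 100101 (XOR where the leading bit is 1):
  pos 0: 100010 XOR 100101 = 000111
  pos 3: 111010 XOR 100101 = 011111
  pos 4: 111110 XOR 100101 = 011011
  pos 5: 110110 XOR 100101 = 010011
  pos 6: 100110 XOR 100101 = 000011
Remainder (last 5 bits) = 00110. This is the CRC / FCS.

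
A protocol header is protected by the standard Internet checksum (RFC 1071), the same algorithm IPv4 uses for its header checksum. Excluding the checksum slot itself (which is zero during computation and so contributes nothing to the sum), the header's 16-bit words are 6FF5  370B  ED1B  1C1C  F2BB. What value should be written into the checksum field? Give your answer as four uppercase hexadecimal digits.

5D0B

One's-complement addition (fold any carry out of bit 15 back into bit 0):
  0x6FF5 + 0x370B = 0x0A700
  0xA700 + 0xED1B = 0x1941B → wrap carry → 0x941C
  0x941C + 0x1C1C = 0x0B038
  0xB038 + 0xF2BB = 0x1A2F3 → wrap carry → 0xA2F4
One's-complement sum = 0xA2F4.
Checksum = ~0xA2F4 & 0xFFFF = 0x5D0B.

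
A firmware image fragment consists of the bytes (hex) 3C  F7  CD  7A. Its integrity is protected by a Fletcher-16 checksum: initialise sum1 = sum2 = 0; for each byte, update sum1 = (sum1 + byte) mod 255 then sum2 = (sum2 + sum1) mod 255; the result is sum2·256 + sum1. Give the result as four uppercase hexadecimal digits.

EE7C

Running sums (mod 255):
  after byte 0 (3C): sum1=60, sum2=60
  after byte 1 (F7): sum1=52, sum2=112
  after byte 2 (CD): sum1=2, sum2=114
  after byte 3 (7A): sum1=124, sum2=238
Checksum = sum2·256 + sum1 = 238·256 + 124 = 61052 = 0xEE7C.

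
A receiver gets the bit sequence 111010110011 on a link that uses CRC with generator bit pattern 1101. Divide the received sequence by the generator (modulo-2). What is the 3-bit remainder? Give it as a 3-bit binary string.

000

Modulo-2 division of 111010110011 by 1101:
  pos 0: 1110 XOR 1101 = 0011
  pos 2: 1110 XOR 1101 = 0011
  pos 4: 1111 XOR 1101 = 0010
  pos 6: 1000 XOR 1101 = 0101
  pos 7: 1011 XOR 1101 = 0110
  pos 8: 1101 XOR 1101 = 0000
Remainder = 000 (zero — the frame passes the CRC check).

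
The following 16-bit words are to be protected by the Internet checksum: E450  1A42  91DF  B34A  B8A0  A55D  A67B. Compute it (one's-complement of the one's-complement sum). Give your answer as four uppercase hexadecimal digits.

B7C8

One's-complement addition (fold any carry out of bit 15 back into bit 0):
  0xE450 + 0x1A42 = 0x0FE92
  0xFE92 + 0x91DF = 0x19071 → wrap carry → 0x9072
  0x9072 + 0xB34A = 0x143BC → wrap carry → 0x43BD
  0x43BD + 0xB8A0 = 0x0FC5D
  0xFC5D + 0xA55D = 0x1A1BA → wrap carry → 0xA1BB
  0xA1BB + 0xA67B = 0x14836 → wrap carry → 0x4837
One's-complement sum = 0x4837.
Checksum = ~0x4837 & 0xFFFF = 0xB7C8.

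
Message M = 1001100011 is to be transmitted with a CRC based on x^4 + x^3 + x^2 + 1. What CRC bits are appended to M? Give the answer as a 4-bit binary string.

Append 4 zeros: 10011000110000. Divide by 11101 (XOR where the leading bit is 1):
  pos 0: 10011 XOR 11101 = 01110
  pos 1: 11100 XOR 11101 = 00001
  pos 5: 10011 XOR 11101 = 01110
  pos 6: 11100 XOR 11101 = 00001
Remainder (last 4 bits) = 1000. This is the CRC / FCS.

1000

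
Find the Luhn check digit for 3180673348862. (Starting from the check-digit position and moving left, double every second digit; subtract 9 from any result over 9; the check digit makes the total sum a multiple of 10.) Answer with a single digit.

4

Partial digits right→left: 2 6 8 8 4 3 3 7 6 0 8 1 3
Double every second digit counting from the check-digit position (so the 1st, 3rd, 5th, ... of the partial from the right).
  doubled (with −9 where >9): 4 7 8 6 3 7 6 → sum 41
  kept as-is: 6 8 3 7 0 1 → sum 25
Total = 41 + 25 = 66.
Check digit = (10 − (66 mod 10)) mod 10 = 4.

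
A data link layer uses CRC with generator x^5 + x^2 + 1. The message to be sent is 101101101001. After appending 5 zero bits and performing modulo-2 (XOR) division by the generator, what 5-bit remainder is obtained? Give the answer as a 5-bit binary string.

00100

Append 5 zeros: 10110110100100000. Divide by 100101 (XOR where the leading bit is 1):
  pos 0: 101101 XOR 100101 = 001000
  pos 2: 100010 XOR 100101 = 000111
  pos 5: 111100 XOR 100101 = 011001
  pos 6: 110011 XOR 100101 = 010110
  pos 7: 101100 XOR 100101 = 001001
  pos 9: 100100 XOR 100101 = 000001
Remainder (last 5 bits) = 00100. This is the CRC / FCS.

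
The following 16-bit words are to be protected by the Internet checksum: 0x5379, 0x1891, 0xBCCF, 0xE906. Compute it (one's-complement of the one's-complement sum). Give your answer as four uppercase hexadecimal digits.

One's-complement addition (fold any carry out of bit 15 back into bit 0):
  0x5379 + 0x1891 = 0x06C0A
  0x6C0A + 0xBCCF = 0x128D9 → wrap carry → 0x28DA
  0x28DA + 0xE906 = 0x111E0 → wrap carry → 0x11E1
One's-complement sum = 0x11E1.
Checksum = ~0x11E1 & 0xFFFF = 0xEE1E.

EE1E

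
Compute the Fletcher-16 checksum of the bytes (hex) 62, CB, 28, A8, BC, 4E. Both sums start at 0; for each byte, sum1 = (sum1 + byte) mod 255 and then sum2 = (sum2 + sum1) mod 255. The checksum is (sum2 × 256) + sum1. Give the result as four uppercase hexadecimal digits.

Running sums (mod 255):
  after byte 0 (62): sum1=98, sum2=98
  after byte 1 (CB): sum1=46, sum2=144
  after byte 2 (28): sum1=86, sum2=230
  after byte 3 (A8): sum1=254, sum2=229
  after byte 4 (BC): sum1=187, sum2=161
  after byte 5 (4E): sum1=10, sum2=171
Checksum = sum2·256 + sum1 = 171·256 + 10 = 43786 = 0xAB0A.

AB0A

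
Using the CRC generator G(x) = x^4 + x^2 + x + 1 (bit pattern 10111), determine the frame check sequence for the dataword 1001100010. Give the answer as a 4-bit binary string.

1001

Append 4 zeros: 10011000100000. Divide by 10111 (XOR where the leading bit is 1):
  pos 0: 10011 XOR 10111 = 00100
  pos 2: 10000 XOR 10111 = 00111
  pos 4: 11101 XOR 10111 = 01010
  pos 5: 10100 XOR 10111 = 00011
  pos 8: 11000 XOR 10111 = 01111
  pos 9: 11110 XOR 10111 = 01001
Remainder (last 4 bits) = 1001. This is the CRC / FCS.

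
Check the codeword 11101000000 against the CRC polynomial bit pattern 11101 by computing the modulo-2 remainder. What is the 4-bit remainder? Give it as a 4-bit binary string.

0000

Modulo-2 division of 11101000000 by 11101:
  pos 0: 11101 XOR 11101 = 00000
Remainder = 0000 (zero — the frame passes the CRC check).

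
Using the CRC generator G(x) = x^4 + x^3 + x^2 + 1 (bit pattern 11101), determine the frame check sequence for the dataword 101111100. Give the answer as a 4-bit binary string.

0110

Append 4 zeros: 1011111000000. Divide by 11101 (XOR where the leading bit is 1):
  pos 0: 10111 XOR 11101 = 01010
  pos 1: 10101 XOR 11101 = 01000
  pos 2: 10001 XOR 11101 = 01100
  pos 3: 11000 XOR 11101 = 00101
  pos 5: 10100 XOR 11101 = 01001
  pos 6: 10010 XOR 11101 = 01111
  pos 7: 11110 XOR 11101 = 00011
Remainder (last 4 bits) = 0110. This is the CRC / FCS.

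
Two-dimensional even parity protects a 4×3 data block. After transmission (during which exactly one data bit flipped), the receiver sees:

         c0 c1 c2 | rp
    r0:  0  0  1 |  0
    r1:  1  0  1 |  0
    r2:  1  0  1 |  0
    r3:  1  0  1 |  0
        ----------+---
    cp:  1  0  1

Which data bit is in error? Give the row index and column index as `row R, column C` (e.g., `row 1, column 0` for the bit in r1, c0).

row 0, column 2

Recompute each row's even parity and compare to rp:
  r0: data parity 1, sent rp 0 → mismatch
  r1: data parity 0, sent rp 0 → ok
  r2: data parity 0, sent rp 0 → ok
  r3: data parity 0, sent rp 0 → ok
Recompute each column's even parity and compare to cp:
  c0: data parity 1, sent cp 1 → ok
  c1: data parity 0, sent cp 0 → ok
  c2: data parity 0, sent cp 1 → mismatch
Exactly one row (r0) and one column (c2) fail → the flipped bit is at their intersection.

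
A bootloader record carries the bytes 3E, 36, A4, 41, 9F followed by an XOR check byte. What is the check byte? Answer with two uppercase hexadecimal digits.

XOR the bytes together:
  start with 0x3E
  0x3E ⊕ 0x36 = 0x08
  0x08 ⊕ 0xA4 = 0xAC
  0xAC ⊕ 0x41 = 0xED
  0xED ⊕ 0x9F = 0x72

72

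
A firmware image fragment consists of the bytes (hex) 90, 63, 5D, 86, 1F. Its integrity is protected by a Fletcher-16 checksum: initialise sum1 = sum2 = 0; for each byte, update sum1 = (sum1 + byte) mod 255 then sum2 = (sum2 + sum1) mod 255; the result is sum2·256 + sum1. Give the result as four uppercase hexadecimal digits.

A4F6

Running sums (mod 255):
  after byte 0 (90): sum1=144, sum2=144
  after byte 1 (63): sum1=243, sum2=132
  after byte 2 (5D): sum1=81, sum2=213
  after byte 3 (86): sum1=215, sum2=173
  after byte 4 (1F): sum1=246, sum2=164
Checksum = sum2·256 + sum1 = 164·256 + 246 = 42230 = 0xA4F6.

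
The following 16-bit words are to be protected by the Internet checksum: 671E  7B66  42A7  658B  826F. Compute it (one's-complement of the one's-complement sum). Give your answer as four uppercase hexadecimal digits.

F2D8

One's-complement addition (fold any carry out of bit 15 back into bit 0):
  0x671E + 0x7B66 = 0x0E284
  0xE284 + 0x42A7 = 0x1252B → wrap carry → 0x252C
  0x252C + 0x658B = 0x08AB7
  0x8AB7 + 0x826F = 0x10D26 → wrap carry → 0x0D27
One's-complement sum = 0x0D27.
Checksum = ~0x0D27 & 0xFFFF = 0xF2D8.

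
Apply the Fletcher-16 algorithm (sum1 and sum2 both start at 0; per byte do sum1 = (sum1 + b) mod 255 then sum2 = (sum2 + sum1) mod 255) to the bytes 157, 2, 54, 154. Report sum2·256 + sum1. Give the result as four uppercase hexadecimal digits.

Running sums (mod 255):
  after byte 0 (157): sum1=157, sum2=157
  after byte 1 (2): sum1=159, sum2=61
  after byte 2 (54): sum1=213, sum2=19
  after byte 3 (154): sum1=112, sum2=131
Checksum = sum2·256 + sum1 = 131·256 + 112 = 33648 = 0x8370.

8370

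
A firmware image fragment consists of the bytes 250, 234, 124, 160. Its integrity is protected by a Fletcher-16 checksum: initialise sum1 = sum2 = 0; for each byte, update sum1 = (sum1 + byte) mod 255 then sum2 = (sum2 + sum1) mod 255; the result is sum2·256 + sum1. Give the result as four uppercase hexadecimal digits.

4603

Running sums (mod 255):
  after byte 0 (250): sum1=250, sum2=250
  after byte 1 (234): sum1=229, sum2=224
  after byte 2 (124): sum1=98, sum2=67
  after byte 3 (160): sum1=3, sum2=70
Checksum = sum2·256 + sum1 = 70·256 + 3 = 17923 = 0x4603.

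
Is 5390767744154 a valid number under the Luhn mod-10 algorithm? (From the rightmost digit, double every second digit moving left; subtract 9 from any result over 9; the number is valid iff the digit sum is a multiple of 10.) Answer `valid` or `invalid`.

valid

From the right, keep odd positions and double even positions (subtract 9 from any doubled value over 9):
  doubled (positions 2,4,...): 1 8 5 3 0 6 → sum 23
  kept (positions 1,3,...): 4 1 4 7 7 9 5 → sum 37
Total = 60.
60 mod 10 = 0, so the number is valid.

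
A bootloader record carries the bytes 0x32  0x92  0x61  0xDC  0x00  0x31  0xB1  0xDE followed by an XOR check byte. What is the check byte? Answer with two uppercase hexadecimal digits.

XOR the bytes together:
  start with 0x32
  0x32 ⊕ 0x92 = 0xA0
  0xA0 ⊕ 0x61 = 0xC1
  0xC1 ⊕ 0xDC = 0x1D
  0x1D ⊕ 0x00 = 0x1D
  0x1D ⊕ 0x31 = 0x2C
  0x2C ⊕ 0xB1 = 0x9D
  0x9D ⊕ 0xDE = 0x43

43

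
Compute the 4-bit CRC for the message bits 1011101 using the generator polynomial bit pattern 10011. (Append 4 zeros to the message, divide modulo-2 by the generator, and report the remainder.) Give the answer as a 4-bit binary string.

Append 4 zeros: 10111010000. Divide by 10011 (XOR where the leading bit is 1):
  pos 0: 10111 XOR 10011 = 00100
  pos 2: 10001 XOR 10011 = 00010
  pos 5: 10000 XOR 10011 = 00011
Remainder (last 4 bits) = 0110. This is the CRC / FCS.

0110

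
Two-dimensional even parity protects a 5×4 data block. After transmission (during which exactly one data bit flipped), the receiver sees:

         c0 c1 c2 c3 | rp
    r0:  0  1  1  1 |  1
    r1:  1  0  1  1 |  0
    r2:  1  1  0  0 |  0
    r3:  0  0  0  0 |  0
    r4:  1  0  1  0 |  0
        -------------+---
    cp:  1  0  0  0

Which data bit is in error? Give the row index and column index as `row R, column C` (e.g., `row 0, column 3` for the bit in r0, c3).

Recompute each row's even parity and compare to rp:
  r0: data parity 1, sent rp 1 → ok
  r1: data parity 1, sent rp 0 → mismatch
  r2: data parity 0, sent rp 0 → ok
  r3: data parity 0, sent rp 0 → ok
  r4: data parity 0, sent rp 0 → ok
Recompute each column's even parity and compare to cp:
  c0: data parity 1, sent cp 1 → ok
  c1: data parity 0, sent cp 0 → ok
  c2: data parity 1, sent cp 0 → mismatch
  c3: data parity 0, sent cp 0 → ok
Exactly one row (r1) and one column (c2) fail → the flipped bit is at their intersection.

row 1, column 2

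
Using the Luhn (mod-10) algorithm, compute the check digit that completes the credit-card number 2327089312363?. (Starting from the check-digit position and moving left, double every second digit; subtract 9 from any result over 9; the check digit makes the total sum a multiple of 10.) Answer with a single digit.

Partial digits right→left: 3 6 3 2 1 3 9 8 0 7 2 3 2
Double every second digit counting from the check-digit position (so the 1st, 3rd, 5th, ... of the partial from the right).
  doubled (with −9 where >9): 6 6 2 9 0 4 4 → sum 31
  kept as-is: 6 2 3 8 7 3 → sum 29
Total = 31 + 29 = 60.
Check digit = (10 − (60 mod 10)) mod 10 = 0.

0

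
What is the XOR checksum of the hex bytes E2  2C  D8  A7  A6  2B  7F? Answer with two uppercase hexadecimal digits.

XOR the bytes together:
  start with 0xE2
  0xE2 ⊕ 0x2C = 0xCE
  0xCE ⊕ 0xD8 = 0x16
  0x16 ⊕ 0xA7 = 0xB1
  0xB1 ⊕ 0xA6 = 0x17
  0x17 ⊕ 0x2B = 0x3C
  0x3C ⊕ 0x7F = 0x43

43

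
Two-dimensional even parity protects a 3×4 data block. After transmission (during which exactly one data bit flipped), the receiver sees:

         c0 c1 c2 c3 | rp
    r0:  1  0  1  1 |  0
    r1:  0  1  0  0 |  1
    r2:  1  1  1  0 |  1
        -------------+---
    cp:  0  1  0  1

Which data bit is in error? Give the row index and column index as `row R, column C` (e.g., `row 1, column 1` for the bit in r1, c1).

Recompute each row's even parity and compare to rp:
  r0: data parity 1, sent rp 0 → mismatch
  r1: data parity 1, sent rp 1 → ok
  r2: data parity 1, sent rp 1 → ok
Recompute each column's even parity and compare to cp:
  c0: data parity 0, sent cp 0 → ok
  c1: data parity 0, sent cp 1 → mismatch
  c2: data parity 0, sent cp 0 → ok
  c3: data parity 1, sent cp 1 → ok
Exactly one row (r0) and one column (c1) fail → the flipped bit is at their intersection.

row 0, column 1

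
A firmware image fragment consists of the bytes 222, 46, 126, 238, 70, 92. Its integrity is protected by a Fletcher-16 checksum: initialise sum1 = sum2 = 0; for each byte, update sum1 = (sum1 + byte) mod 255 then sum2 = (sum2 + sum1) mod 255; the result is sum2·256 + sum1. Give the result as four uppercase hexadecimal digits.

CF1D

Running sums (mod 255):
  after byte 0 (222): sum1=222, sum2=222
  after byte 1 (46): sum1=13, sum2=235
  after byte 2 (126): sum1=139, sum2=119
  after byte 3 (238): sum1=122, sum2=241
  after byte 4 (70): sum1=192, sum2=178
  after byte 5 (92): sum1=29, sum2=207
Checksum = sum2·256 + sum1 = 207·256 + 29 = 53021 = 0xCF1D.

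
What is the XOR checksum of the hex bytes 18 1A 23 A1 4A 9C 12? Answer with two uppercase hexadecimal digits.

44

XOR the bytes together:
  start with 0x18
  0x18 ⊕ 0x1A = 0x02
  0x02 ⊕ 0x23 = 0x21
  0x21 ⊕ 0xA1 = 0x80
  0x80 ⊕ 0x4A = 0xCA
  0xCA ⊕ 0x9C = 0x56
  0x56 ⊕ 0x12 = 0x44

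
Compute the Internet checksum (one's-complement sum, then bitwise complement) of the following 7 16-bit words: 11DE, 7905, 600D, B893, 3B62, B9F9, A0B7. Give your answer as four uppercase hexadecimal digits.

C667

One's-complement addition (fold any carry out of bit 15 back into bit 0):
  0x11DE + 0x7905 = 0x08AE3
  0x8AE3 + 0x600D = 0x0EAF0
  0xEAF0 + 0xB893 = 0x1A383 → wrap carry → 0xA384
  0xA384 + 0x3B62 = 0x0DEE6
  0xDEE6 + 0xB9F9 = 0x198DF → wrap carry → 0x98E0
  0x98E0 + 0xA0B7 = 0x13997 → wrap carry → 0x3998
One's-complement sum = 0x3998.
Checksum = ~0x3998 & 0xFFFF = 0xC667.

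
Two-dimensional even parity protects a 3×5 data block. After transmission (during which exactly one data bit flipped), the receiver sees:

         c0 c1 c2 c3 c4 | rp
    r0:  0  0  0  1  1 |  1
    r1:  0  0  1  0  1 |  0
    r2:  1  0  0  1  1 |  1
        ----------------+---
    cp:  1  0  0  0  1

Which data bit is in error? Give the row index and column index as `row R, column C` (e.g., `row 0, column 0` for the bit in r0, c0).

Recompute each row's even parity and compare to rp:
  r0: data parity 0, sent rp 1 → mismatch
  r1: data parity 0, sent rp 0 → ok
  r2: data parity 1, sent rp 1 → ok
Recompute each column's even parity and compare to cp:
  c0: data parity 1, sent cp 1 → ok
  c1: data parity 0, sent cp 0 → ok
  c2: data parity 1, sent cp 0 → mismatch
  c3: data parity 0, sent cp 0 → ok
  c4: data parity 1, sent cp 1 → ok
Exactly one row (r0) and one column (c2) fail → the flipped bit is at their intersection.

row 0, column 2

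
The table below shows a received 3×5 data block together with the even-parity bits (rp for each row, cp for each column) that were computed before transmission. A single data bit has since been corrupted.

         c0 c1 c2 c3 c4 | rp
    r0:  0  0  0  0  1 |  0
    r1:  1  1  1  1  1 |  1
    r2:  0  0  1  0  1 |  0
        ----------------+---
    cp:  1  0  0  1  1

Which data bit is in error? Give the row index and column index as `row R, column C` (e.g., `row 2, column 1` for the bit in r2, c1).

row 0, column 1

Recompute each row's even parity and compare to rp:
  r0: data parity 1, sent rp 0 → mismatch
  r1: data parity 1, sent rp 1 → ok
  r2: data parity 0, sent rp 0 → ok
Recompute each column's even parity and compare to cp:
  c0: data parity 1, sent cp 1 → ok
  c1: data parity 1, sent cp 0 → mismatch
  c2: data parity 0, sent cp 0 → ok
  c3: data parity 1, sent cp 1 → ok
  c4: data parity 1, sent cp 1 → ok
Exactly one row (r0) and one column (c1) fail → the flipped bit is at their intersection.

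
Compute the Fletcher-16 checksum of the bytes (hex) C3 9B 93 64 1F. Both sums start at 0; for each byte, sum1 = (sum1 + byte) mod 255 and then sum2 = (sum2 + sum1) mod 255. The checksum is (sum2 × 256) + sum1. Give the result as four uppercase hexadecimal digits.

Running sums (mod 255):
  after byte 0 (C3): sum1=195, sum2=195
  after byte 1 (9B): sum1=95, sum2=35
  after byte 2 (93): sum1=242, sum2=22
  after byte 3 (64): sum1=87, sum2=109
  after byte 4 (1F): sum1=118, sum2=227
Checksum = sum2·256 + sum1 = 227·256 + 118 = 58230 = 0xE376.

E376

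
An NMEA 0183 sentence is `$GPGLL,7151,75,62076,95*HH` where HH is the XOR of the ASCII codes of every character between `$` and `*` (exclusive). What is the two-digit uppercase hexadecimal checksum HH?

69

XOR the ASCII codes of the payload characters:
  'G' = 0x47 → acc = 0x47
  'P' = 0x50 → acc = 0x17
  'G' = 0x47 → acc = 0x50
  'L' = 0x4C → acc = 0x1C
  'L' = 0x4C → acc = 0x50
  ',' = 0x2C → acc = 0x7C
  '7' = 0x37 → acc = 0x4B
  '1' = 0x31 → acc = 0x7A
  '5' = 0x35 → acc = 0x4F
  '1' = 0x31 → acc = 0x7E
  ',' = 0x2C → acc = 0x52
  '7' = 0x37 → acc = 0x65
  '5' = 0x35 → acc = 0x50
  ',' = 0x2C → acc = 0x7C
  '6' = 0x36 → acc = 0x4A
  '2' = 0x32 → acc = 0x78
  '0' = 0x30 → acc = 0x48
  '7' = 0x37 → acc = 0x7F
  '6' = 0x36 → acc = 0x49
  ',' = 0x2C → acc = 0x65
  '9' = 0x39 → acc = 0x5C
  '5' = 0x35 → acc = 0x69
Checksum = 0x69.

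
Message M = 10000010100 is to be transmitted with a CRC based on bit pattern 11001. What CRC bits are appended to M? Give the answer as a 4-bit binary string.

1101

Append 4 zeros: 100000101000000. Divide by 11001 (XOR where the leading bit is 1):
  pos 0: 10000 XOR 11001 = 01001
  pos 1: 10010 XOR 11001 = 01011
  pos 2: 10111 XOR 11001 = 01110
  pos 3: 11100 XOR 11001 = 00101
  pos 5: 10110 XOR 11001 = 01111
  pos 6: 11110 XOR 11001 = 00111
  pos 8: 11100 XOR 11001 = 00101
  pos 10: 10100 XOR 11001 = 01101
Remainder (last 4 bits) = 1101. This is the CRC / FCS.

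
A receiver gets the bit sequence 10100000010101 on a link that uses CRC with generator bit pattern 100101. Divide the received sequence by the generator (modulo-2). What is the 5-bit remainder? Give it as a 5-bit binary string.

01110

Modulo-2 division of 10100000010101 by 100101:
  pos 0: 101000 XOR 100101 = 001101
  pos 2: 110100 XOR 100101 = 010001
  pos 3: 100010 XOR 100101 = 000111
  pos 6: 111101 XOR 100101 = 011000
  pos 7: 110000 XOR 100101 = 010101
  pos 8: 101011 XOR 100101 = 001110
Remainder = 01110 (nonzero — an error is detected).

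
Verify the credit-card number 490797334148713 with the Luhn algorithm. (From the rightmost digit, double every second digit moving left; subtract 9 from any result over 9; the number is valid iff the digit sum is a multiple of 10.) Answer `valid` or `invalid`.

From the right, keep odd positions and double even positions (subtract 9 from any doubled value over 9):
  doubled (positions 2,4,...): 2 7 2 6 5 5 9 → sum 36
  kept (positions 1,3,...): 3 7 4 4 3 9 0 4 → sum 34
Total = 70.
70 mod 10 = 0, so the number is valid.

valid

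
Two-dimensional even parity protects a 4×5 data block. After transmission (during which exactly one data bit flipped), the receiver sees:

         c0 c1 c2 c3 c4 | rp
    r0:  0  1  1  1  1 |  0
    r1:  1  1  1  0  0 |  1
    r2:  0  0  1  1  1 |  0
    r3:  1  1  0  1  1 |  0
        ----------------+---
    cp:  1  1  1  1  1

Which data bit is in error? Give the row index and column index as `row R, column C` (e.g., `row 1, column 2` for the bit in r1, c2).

row 2, column 0

Recompute each row's even parity and compare to rp:
  r0: data parity 0, sent rp 0 → ok
  r1: data parity 1, sent rp 1 → ok
  r2: data parity 1, sent rp 0 → mismatch
  r3: data parity 0, sent rp 0 → ok
Recompute each column's even parity and compare to cp:
  c0: data parity 0, sent cp 1 → mismatch
  c1: data parity 1, sent cp 1 → ok
  c2: data parity 1, sent cp 1 → ok
  c3: data parity 1, sent cp 1 → ok
  c4: data parity 1, sent cp 1 → ok
Exactly one row (r2) and one column (c0) fail → the flipped bit is at their intersection.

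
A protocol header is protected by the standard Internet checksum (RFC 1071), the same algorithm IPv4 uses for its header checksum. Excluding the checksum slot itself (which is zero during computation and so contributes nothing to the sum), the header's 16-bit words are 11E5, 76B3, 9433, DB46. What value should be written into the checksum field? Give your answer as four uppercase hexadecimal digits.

One's-complement addition (fold any carry out of bit 15 back into bit 0):
  0x11E5 + 0x76B3 = 0x08898
  0x8898 + 0x9433 = 0x11CCB → wrap carry → 0x1CCC
  0x1CCC + 0xDB46 = 0x0F812
One's-complement sum = 0xF812.
Checksum = ~0xF812 & 0xFFFF = 0x07ED.

07ED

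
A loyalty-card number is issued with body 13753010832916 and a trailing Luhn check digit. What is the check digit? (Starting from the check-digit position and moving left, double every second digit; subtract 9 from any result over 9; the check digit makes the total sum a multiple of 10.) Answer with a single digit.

Partial digits right→left: 6 1 9 2 3 8 0 1 0 3 5 7 3 1
Double every second digit counting from the check-digit position (so the 1st, 3rd, 5th, ... of the partial from the right).
  doubled (with −9 where >9): 3 9 6 0 0 1 6 → sum 25
  kept as-is: 1 2 8 1 3 7 1 → sum 23
Total = 25 + 23 = 48.
Check digit = (10 − (48 mod 10)) mod 10 = 2.

2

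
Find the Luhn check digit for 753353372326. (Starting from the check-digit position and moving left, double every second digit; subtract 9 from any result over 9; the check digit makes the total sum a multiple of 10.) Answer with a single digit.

Partial digits right→left: 6 2 3 2 7 3 3 5 3 3 5 7
Double every second digit counting from the check-digit position (so the 1st, 3rd, 5th, ... of the partial from the right).
  doubled (with −9 where >9): 3 6 5 6 6 1 → sum 27
  kept as-is: 2 2 3 5 3 7 → sum 22
Total = 27 + 22 = 49.
Check digit = (10 − (49 mod 10)) mod 10 = 1.

1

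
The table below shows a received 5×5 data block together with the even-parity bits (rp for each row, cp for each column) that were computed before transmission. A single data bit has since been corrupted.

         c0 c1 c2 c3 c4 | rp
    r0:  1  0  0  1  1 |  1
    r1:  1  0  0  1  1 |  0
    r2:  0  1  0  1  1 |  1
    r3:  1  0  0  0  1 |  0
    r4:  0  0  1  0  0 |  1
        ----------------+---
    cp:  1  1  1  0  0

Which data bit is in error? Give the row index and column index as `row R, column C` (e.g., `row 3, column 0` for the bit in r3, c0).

Recompute each row's even parity and compare to rp:
  r0: data parity 1, sent rp 1 → ok
  r1: data parity 1, sent rp 0 → mismatch
  r2: data parity 1, sent rp 1 → ok
  r3: data parity 0, sent rp 0 → ok
  r4: data parity 1, sent rp 1 → ok
Recompute each column's even parity and compare to cp:
  c0: data parity 1, sent cp 1 → ok
  c1: data parity 1, sent cp 1 → ok
  c2: data parity 1, sent cp 1 → ok
  c3: data parity 1, sent cp 0 → mismatch
  c4: data parity 0, sent cp 0 → ok
Exactly one row (r1) and one column (c3) fail → the flipped bit is at their intersection.

row 1, column 3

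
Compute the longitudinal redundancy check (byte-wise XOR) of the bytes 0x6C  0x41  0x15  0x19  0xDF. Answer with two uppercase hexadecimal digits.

XOR the bytes together:
  start with 0x6C
  0x6C ⊕ 0x41 = 0x2D
  0x2D ⊕ 0x15 = 0x38
  0x38 ⊕ 0x19 = 0x21
  0x21 ⊕ 0xDF = 0xFE

FE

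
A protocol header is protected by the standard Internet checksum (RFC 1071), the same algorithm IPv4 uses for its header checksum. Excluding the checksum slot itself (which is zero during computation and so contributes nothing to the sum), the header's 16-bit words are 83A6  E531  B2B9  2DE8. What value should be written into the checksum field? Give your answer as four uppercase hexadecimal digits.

B685

One's-complement addition (fold any carry out of bit 15 back into bit 0):
  0x83A6 + 0xE531 = 0x168D7 → wrap carry → 0x68D8
  0x68D8 + 0xB2B9 = 0x11B91 → wrap carry → 0x1B92
  0x1B92 + 0x2DE8 = 0x0497A
One's-complement sum = 0x497A.
Checksum = ~0x497A & 0xFFFF = 0xB685.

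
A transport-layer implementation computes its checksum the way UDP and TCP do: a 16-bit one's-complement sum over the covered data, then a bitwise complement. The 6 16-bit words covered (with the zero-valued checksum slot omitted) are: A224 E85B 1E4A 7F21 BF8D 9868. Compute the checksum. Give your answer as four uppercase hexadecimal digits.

One's-complement addition (fold any carry out of bit 15 back into bit 0):
  0xA224 + 0xE85B = 0x18A7F → wrap carry → 0x8A80
  0x8A80 + 0x1E4A = 0x0A8CA
  0xA8CA + 0x7F21 = 0x127EB → wrap carry → 0x27EC
  0x27EC + 0xBF8D = 0x0E779
  0xE779 + 0x9868 = 0x17FE1 → wrap carry → 0x7FE2
One's-complement sum = 0x7FE2.
Checksum = ~0x7FE2 & 0xFFFF = 0x801D.

801D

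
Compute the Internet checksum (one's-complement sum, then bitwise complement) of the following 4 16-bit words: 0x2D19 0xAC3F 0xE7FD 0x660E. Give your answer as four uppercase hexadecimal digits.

One's-complement addition (fold any carry out of bit 15 back into bit 0):
  0x2D19 + 0xAC3F = 0x0D958
  0xD958 + 0xE7FD = 0x1C155 → wrap carry → 0xC156
  0xC156 + 0x660E = 0x12764 → wrap carry → 0x2765
One's-complement sum = 0x2765.
Checksum = ~0x2765 & 0xFFFF = 0xD89A.

D89A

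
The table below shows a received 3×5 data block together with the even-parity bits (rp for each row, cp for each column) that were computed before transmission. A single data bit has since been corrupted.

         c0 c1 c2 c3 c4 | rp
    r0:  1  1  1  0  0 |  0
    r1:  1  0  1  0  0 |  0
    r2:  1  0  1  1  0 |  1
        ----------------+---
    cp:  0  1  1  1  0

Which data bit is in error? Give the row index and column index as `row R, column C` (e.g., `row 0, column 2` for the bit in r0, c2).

Recompute each row's even parity and compare to rp:
  r0: data parity 1, sent rp 0 → mismatch
  r1: data parity 0, sent rp 0 → ok
  r2: data parity 1, sent rp 1 → ok
Recompute each column's even parity and compare to cp:
  c0: data parity 1, sent cp 0 → mismatch
  c1: data parity 1, sent cp 1 → ok
  c2: data parity 1, sent cp 1 → ok
  c3: data parity 1, sent cp 1 → ok
  c4: data parity 0, sent cp 0 → ok
Exactly one row (r0) and one column (c0) fail → the flipped bit is at their intersection.

row 0, column 0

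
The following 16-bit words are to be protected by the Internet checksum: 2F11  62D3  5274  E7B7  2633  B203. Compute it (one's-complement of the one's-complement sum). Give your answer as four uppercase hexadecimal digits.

One's-complement addition (fold any carry out of bit 15 back into bit 0):
  0x2F11 + 0x62D3 = 0x091E4
  0x91E4 + 0x5274 = 0x0E458
  0xE458 + 0xE7B7 = 0x1CC0F → wrap carry → 0xCC10
  0xCC10 + 0x2633 = 0x0F243
  0xF243 + 0xB203 = 0x1A446 → wrap carry → 0xA447
One's-complement sum = 0xA447.
Checksum = ~0xA447 & 0xFFFF = 0x5BB8.

5BB8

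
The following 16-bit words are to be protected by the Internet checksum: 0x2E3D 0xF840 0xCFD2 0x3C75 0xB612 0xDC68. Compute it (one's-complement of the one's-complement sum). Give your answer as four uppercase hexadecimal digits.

3ABE

One's-complement addition (fold any carry out of bit 15 back into bit 0):
  0x2E3D + 0xF840 = 0x1267D → wrap carry → 0x267E
  0x267E + 0xCFD2 = 0x0F650
  0xF650 + 0x3C75 = 0x132C5 → wrap carry → 0x32C6
  0x32C6 + 0xB612 = 0x0E8D8
  0xE8D8 + 0xDC68 = 0x1C540 → wrap carry → 0xC541
One's-complement sum = 0xC541.
Checksum = ~0xC541 & 0xFFFF = 0x3ABE.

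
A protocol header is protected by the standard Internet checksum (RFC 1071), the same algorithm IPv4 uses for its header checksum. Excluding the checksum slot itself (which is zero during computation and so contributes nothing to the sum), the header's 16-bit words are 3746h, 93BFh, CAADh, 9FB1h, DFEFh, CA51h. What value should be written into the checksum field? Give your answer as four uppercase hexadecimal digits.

One's-complement addition (fold any carry out of bit 15 back into bit 0):
  0x3746 + 0x93BF = 0x0CB05
  0xCB05 + 0xCAAD = 0x195B2 → wrap carry → 0x95B3
  0x95B3 + 0x9FB1 = 0x13564 → wrap carry → 0x3565
  0x3565 + 0xDFEF = 0x11554 → wrap carry → 0x1555
  0x1555 + 0xCA51 = 0x0DFA6
One's-complement sum = 0xDFA6.
Checksum = ~0xDFA6 & 0xFFFF = 0x2059.

2059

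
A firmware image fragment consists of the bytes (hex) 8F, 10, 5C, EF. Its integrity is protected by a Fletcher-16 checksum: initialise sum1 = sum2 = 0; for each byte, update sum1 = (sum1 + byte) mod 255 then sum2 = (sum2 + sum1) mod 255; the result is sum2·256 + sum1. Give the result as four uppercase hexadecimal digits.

17EB

Running sums (mod 255):
  after byte 0 (8F): sum1=143, sum2=143
  after byte 1 (10): sum1=159, sum2=47
  after byte 2 (5C): sum1=251, sum2=43
  after byte 3 (EF): sum1=235, sum2=23
Checksum = sum2·256 + sum1 = 23·256 + 235 = 6123 = 0x17EB.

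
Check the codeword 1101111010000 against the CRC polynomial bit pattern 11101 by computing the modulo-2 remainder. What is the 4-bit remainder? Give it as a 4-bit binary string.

Modulo-2 division of 1101111010000 by 11101:
  pos 0: 11011 XOR 11101 = 00110
  pos 2: 11011 XOR 11101 = 00110
  pos 4: 11001 XOR 11101 = 00100
  pos 6: 10000 XOR 11101 = 01101
  pos 7: 11010 XOR 11101 = 00111
Remainder = 1110 (nonzero — an error is detected).

1110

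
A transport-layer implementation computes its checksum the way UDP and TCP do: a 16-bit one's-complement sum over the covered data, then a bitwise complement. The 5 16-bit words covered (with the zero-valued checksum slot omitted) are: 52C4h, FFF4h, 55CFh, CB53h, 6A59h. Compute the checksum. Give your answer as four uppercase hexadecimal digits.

21CA

One's-complement addition (fold any carry out of bit 15 back into bit 0):
  0x52C4 + 0xFFF4 = 0x152B8 → wrap carry → 0x52B9
  0x52B9 + 0x55CF = 0x0A888
  0xA888 + 0xCB53 = 0x173DB → wrap carry → 0x73DC
  0x73DC + 0x6A59 = 0x0DE35
One's-complement sum = 0xDE35.
Checksum = ~0xDE35 & 0xFFFF = 0x21CA.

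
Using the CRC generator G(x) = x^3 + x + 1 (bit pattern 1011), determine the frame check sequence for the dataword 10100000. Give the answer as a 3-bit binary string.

Append 3 zeros: 10100000000. Divide by 1011 (XOR where the leading bit is 1):
  pos 0: 1010 XOR 1011 = 0001
  pos 3: 1000 XOR 1011 = 0011
  pos 5: 1100 XOR 1011 = 0111
  pos 6: 1110 XOR 1011 = 0101
  pos 7: 1010 XOR 1011 = 0001
Remainder (last 3 bits) = 001. This is the CRC / FCS.

001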